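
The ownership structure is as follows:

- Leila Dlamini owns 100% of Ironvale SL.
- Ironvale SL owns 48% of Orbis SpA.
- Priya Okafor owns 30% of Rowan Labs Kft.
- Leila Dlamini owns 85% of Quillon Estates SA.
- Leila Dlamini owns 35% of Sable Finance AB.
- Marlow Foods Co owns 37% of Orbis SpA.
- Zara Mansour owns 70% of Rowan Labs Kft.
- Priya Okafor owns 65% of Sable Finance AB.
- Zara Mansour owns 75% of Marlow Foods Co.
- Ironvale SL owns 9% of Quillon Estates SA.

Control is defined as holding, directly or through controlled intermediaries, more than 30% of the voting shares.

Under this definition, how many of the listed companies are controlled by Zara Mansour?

Zara holds 75% of Marlow, so Zara controls Marlow.
Zara holds 70% of Rowan, so Zara controls Rowan.
Marlow holds 37% of Orbis, so Zara controls Orbis.
No other company's threshold is met.
Zara controls 3 companies.

3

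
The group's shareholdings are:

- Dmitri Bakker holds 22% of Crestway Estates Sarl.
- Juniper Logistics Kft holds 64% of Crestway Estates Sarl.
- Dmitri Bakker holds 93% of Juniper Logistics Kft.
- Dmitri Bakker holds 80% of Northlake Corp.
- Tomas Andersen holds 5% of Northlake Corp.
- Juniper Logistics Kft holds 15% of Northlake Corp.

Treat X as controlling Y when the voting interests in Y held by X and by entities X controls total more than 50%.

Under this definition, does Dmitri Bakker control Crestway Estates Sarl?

Dmitri holds 93% of Juniper, so Dmitri controls Juniper.
Juniper and Dmitri together hold 64% + 22% = 86% of Crestway, so Dmitri controls Crestway.

Yes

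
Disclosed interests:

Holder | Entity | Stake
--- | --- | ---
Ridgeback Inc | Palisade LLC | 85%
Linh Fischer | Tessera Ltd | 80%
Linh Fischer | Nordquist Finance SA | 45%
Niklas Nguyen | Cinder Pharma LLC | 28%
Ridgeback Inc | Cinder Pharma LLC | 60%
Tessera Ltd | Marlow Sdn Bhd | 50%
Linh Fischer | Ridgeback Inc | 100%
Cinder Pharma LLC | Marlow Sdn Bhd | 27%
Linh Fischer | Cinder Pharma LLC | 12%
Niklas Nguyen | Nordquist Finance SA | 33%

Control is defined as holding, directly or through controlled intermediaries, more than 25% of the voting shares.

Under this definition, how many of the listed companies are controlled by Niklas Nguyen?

3

Niklas holds 28% of Cinder, so Niklas controls Cinder.
Niklas holds 33% of Nordquist, so Niklas controls Nordquist.
Cinder holds 27% of Marlow, so Niklas controls Marlow.
No other company's threshold is met.
Niklas controls 3 companies.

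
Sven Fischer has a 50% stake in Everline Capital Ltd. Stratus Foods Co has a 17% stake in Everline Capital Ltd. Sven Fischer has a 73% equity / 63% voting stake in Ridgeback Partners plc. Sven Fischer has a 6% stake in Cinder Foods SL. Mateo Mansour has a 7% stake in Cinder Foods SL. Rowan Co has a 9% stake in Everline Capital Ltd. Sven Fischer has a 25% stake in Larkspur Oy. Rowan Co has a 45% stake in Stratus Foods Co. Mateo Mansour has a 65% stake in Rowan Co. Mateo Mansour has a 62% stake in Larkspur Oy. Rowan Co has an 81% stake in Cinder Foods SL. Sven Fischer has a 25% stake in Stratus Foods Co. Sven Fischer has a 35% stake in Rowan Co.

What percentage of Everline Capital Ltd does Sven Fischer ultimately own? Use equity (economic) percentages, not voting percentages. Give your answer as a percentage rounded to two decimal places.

Sven reaches Everline along 4 paths.
Via Rowan: 35% × 9% = 3.15%.
Direct stake: 50% = 50%.
Via Stratus: 25% × 17% = 4.25%.
Via Rowan → Stratus: 35% × 45% × 17% = 2.6775%.
Total: 3.15% + 50% + 4.25% + 2.6775% = 60.0775%.
Rounded: 60.08%.

60.08%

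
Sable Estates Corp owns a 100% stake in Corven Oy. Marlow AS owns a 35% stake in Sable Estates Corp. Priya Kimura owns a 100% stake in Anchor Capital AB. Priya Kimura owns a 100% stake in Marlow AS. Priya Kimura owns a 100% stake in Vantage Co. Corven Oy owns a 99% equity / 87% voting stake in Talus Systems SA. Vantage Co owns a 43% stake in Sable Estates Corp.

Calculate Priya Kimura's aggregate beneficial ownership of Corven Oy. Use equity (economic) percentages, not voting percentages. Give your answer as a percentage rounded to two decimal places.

78.00%

Priya reaches Corven along 2 paths.
Via Marlow → Sable: 100% × 35% × 100% = 35%.
Via Vantage → Sable: 100% × 43% × 100% = 43%.
Total: 35% + 43% = 78%.
Rounded: 78.00%.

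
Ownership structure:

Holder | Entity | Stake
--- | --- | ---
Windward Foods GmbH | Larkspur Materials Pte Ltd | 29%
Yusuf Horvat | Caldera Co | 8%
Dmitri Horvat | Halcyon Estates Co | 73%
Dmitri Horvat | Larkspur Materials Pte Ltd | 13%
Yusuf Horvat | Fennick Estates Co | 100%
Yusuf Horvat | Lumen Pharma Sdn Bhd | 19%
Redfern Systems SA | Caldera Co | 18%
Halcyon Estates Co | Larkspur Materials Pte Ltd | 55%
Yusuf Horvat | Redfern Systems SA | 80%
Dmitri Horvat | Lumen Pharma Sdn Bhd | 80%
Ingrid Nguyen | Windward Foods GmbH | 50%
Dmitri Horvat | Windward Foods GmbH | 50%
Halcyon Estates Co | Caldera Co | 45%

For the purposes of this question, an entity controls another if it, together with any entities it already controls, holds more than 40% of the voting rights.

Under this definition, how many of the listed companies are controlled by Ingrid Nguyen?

1

Ingrid holds 50% of Windward, so Ingrid controls Windward.
No other company's threshold is met.
Ingrid controls 1 company.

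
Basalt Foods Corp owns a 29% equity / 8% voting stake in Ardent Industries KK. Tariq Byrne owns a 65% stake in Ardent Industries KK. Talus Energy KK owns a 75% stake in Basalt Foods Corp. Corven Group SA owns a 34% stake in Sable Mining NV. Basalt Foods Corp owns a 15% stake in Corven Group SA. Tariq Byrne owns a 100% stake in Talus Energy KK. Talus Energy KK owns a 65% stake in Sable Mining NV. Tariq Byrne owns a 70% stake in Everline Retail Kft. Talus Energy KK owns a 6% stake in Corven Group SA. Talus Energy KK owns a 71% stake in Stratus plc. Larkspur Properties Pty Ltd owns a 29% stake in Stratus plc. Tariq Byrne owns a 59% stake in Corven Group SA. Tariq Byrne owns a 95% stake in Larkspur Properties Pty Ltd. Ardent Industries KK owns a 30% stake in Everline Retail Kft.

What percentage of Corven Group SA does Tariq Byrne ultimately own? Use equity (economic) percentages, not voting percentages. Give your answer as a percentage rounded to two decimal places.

Tariq reaches Corven along 3 paths.
Direct stake: 59% = 59%.
Via Talus → Basalt: 100% × 75% × 15% = 11.25%.
Via Talus: 100% × 6% = 6%.
Total: 59% + 11.25% + 6% = 76.25%.

76.25%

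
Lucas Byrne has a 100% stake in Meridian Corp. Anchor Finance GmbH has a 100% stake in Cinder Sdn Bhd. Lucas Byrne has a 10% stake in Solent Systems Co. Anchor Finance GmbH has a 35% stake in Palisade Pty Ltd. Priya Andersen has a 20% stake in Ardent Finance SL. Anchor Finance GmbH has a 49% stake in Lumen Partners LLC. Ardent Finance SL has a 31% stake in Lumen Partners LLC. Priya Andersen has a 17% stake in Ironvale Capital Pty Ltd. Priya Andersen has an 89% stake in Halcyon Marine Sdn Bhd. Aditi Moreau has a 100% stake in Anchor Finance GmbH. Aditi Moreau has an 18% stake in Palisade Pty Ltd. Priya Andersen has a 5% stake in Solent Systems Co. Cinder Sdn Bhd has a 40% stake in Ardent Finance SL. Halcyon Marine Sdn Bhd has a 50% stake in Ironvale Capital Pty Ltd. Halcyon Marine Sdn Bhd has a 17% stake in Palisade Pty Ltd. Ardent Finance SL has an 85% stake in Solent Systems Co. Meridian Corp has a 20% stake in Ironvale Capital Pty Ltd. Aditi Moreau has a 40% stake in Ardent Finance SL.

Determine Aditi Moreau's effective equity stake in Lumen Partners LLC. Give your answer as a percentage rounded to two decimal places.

73.80%

Aditi reaches Lumen along 3 paths.
Via Anchor: 100% × 49% = 49%.
Via Anchor → Cinder → Ardent: 100% × 100% × 40% × 31% = 12.4%.
Via Ardent: 40% × 31% = 12.4%.
Total: 49% + 12.4% + 12.4% = 73.8%.
Rounded: 73.80%.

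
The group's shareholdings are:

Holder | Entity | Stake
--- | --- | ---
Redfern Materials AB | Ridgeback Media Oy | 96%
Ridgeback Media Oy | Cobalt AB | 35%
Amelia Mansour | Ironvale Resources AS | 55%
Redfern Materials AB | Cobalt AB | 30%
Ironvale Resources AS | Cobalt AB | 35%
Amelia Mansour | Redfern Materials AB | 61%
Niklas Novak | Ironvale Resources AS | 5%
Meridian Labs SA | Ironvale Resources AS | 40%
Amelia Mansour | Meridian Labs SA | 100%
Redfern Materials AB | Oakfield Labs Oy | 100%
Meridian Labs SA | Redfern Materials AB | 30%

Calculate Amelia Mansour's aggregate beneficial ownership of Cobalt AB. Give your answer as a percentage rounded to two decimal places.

91.13%

Amelia reaches Cobalt along 6 paths.
Via Redfern: 61% × 30% = 18.3%.
Via Meridian → Redfern: 100% × 30% × 30% = 9%.
Via Redfern → Ridgeback: 61% × 96% × 35% = 20.496%.
Via Meridian → Redfern → Ridgeback: 100% × 30% × 96% × 35% = 10.08%.
Via Meridian → Ironvale: 100% × 40% × 35% = 14%.
Via Ironvale: 55% × 35% = 19.25%.
Total: 18.3% + 9% + 20.496% + 10.08% + 14% + 19.25% = 91.126%.
Rounded: 91.13%.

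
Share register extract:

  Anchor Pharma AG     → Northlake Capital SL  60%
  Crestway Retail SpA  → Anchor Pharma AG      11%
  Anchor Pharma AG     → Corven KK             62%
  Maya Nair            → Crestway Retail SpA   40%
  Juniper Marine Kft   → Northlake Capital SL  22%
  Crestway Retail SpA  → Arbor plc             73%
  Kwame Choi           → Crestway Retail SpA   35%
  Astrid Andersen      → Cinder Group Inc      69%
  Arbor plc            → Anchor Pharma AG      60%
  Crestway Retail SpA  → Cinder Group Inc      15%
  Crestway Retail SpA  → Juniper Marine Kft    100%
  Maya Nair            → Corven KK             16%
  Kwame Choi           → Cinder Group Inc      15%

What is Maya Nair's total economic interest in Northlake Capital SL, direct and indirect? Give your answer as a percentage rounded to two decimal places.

21.95%

Maya reaches Northlake along 3 paths.
Via Crestway → Juniper: 40% × 100% × 22% = 8.8%.
Via Crestway → Arbor → Anchor: 40% × 73% × 60% × 60% = 10.512%.
Via Crestway → Anchor: 40% × 11% × 60% = 2.64%.
Total: 8.8% + 10.512% + 2.64% = 21.952%.
Rounded: 21.95%.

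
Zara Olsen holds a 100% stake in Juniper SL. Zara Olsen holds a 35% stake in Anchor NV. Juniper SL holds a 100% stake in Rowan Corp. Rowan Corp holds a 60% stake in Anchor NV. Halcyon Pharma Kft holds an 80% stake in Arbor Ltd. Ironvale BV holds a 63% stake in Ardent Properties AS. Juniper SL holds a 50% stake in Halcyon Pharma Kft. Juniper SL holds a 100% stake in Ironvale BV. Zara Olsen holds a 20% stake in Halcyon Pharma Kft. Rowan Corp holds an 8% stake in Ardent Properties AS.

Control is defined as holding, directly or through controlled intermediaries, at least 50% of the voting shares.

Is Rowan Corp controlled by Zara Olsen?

Yes

Zara holds 100% of Juniper, so Zara controls Juniper.
Juniper holds 100% of Rowan, so Zara controls Rowan.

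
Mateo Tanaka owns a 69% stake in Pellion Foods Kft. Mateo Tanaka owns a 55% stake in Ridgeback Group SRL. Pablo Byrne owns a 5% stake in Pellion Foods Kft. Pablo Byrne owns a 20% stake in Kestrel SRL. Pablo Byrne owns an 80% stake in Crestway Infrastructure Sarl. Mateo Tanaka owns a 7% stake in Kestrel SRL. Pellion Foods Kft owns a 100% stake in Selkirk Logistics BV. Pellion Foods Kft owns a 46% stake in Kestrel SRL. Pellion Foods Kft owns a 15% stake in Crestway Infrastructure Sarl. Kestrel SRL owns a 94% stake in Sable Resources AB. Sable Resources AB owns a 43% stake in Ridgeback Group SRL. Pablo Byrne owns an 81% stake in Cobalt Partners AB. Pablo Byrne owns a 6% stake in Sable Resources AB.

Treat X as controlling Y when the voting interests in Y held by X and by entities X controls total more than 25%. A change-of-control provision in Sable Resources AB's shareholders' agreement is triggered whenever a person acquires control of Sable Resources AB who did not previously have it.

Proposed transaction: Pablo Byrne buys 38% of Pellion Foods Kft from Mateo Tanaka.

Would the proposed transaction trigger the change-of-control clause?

Yes

The purchase adds only to Pablo's holdings (Mateo's stake shrinks), so Pablo is the only person who could newly come to control Sable.
Pablo holds 81% of Cobalt, so Pablo controls Cobalt.
Pablo holds 80% of Crestway, so Pablo controls Crestway.
In Sable, Pablo's side holds only 6%, not > 25%.
So before the transaction, Pablo does not control Sable.
After the purchase, Pablo's direct stake in Pellion rises to 5% + 38% = 43%, and Mateo's stake falls to 31%.
Pablo holds 43% of Pellion, so Pablo controls Pellion.
Pablo and Pellion together hold 20% + 46% = 66% of Kestrel, so Pablo controls Kestrel.
Pablo and Kestrel together hold 6% + 94% = 100% of Sable, so Pablo controls Sable.
Pablo did not control Sable before and does after, so the clause is triggered.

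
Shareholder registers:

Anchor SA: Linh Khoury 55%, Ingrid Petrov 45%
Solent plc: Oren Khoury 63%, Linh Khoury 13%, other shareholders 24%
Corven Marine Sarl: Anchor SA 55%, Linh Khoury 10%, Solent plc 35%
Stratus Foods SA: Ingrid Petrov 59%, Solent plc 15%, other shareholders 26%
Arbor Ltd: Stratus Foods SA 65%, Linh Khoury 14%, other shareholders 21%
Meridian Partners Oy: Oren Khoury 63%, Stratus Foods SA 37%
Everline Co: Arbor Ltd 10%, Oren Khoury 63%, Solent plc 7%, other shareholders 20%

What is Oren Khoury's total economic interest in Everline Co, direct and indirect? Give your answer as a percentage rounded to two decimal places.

68.02%

Oren reaches Everline along 3 paths.
Via Solent → Stratus → Arbor: 63% × 15% × 65% × 10% = 0.61425%.
Direct stake: 63% = 63%.
Via Solent: 63% × 7% = 4.41%.
Total: 0.61425% + 63% + 4.41% = 68.02425%.
Rounded: 68.02%.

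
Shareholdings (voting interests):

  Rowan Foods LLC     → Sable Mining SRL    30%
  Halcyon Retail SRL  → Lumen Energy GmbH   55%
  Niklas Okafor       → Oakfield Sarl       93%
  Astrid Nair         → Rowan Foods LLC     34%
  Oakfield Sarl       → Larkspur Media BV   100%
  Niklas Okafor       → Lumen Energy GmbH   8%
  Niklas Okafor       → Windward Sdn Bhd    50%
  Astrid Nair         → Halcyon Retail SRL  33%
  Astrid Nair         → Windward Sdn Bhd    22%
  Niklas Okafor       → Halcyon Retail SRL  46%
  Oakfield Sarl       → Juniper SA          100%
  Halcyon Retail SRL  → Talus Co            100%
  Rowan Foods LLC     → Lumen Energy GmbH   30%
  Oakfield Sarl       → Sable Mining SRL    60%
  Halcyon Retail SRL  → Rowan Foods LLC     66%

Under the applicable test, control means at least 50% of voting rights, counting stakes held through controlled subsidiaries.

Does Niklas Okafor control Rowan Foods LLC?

Niklas holds 50% of Windward, so Niklas controls Windward.
Niklas holds 93% of Oakfield, so Niklas controls Oakfield.
Oakfield holds 100% of Larkspur, so Niklas controls Larkspur.
Oakfield holds 60% of Sable, so Niklas controls Sable.
Oakfield holds 100% of Juniper, so Niklas controls Juniper.
Neither Niklas nor any entity Niklas controls holds any voting interest in Rowan.
So Niklas does not control Rowan.

No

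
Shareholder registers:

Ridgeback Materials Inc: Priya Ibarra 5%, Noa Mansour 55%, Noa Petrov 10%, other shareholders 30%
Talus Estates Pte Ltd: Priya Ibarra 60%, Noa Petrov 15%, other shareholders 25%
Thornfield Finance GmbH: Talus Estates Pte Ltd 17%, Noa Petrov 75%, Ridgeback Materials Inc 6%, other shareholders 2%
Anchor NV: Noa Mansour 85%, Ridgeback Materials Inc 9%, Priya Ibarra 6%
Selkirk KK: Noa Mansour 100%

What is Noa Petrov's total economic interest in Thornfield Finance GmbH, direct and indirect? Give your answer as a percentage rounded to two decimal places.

78.15%

Noa Petrov reaches Thornfield along 3 paths.
Via Talus: 15% × 17% = 2.55%.
Direct stake: 75% = 75%.
Via Ridgeback: 10% × 6% = 0.6%.
Total: 2.55% + 75% + 0.6% = 78.15%.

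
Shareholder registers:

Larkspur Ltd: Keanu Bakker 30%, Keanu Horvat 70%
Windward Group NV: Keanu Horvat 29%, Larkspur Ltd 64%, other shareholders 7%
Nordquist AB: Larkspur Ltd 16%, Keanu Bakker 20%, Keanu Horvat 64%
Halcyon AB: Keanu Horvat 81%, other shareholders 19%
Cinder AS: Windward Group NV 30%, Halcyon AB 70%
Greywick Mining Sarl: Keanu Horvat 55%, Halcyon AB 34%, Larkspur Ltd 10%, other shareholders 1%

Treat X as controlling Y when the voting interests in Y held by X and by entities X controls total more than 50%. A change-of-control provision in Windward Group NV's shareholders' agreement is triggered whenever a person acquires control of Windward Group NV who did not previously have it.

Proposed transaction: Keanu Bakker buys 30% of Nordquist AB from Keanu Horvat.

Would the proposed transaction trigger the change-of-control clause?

No

The purchase adds only to Keanu Bakker's holdings (Keanu Horvat's stake shrinks), so Keanu Bakker is the only person who could newly come to control Windward.
Keanu Bakker's largest direct stake is 30% in Larkspur, which does not meet the threshold, so Keanu Bakker controls no company.
Neither Keanu Bakker nor any entity Keanu Bakker controls holds any voting interest in Windward.
So before the transaction, Keanu Bakker does not control Windward.
After the purchase, Keanu Bakker's direct stake in Nordquist rises to 20% + 30% = 50%, and Keanu Horvat's stake falls to 34%.
Keanu Bakker's side now holds 50% of Nordquist, not > 50%, so Keanu Bakker still does not control Nordquist.
After the transaction, neither Keanu Bakker nor any entity Keanu Bakker controls holds a voting interest in Windward, so Keanu Bakker still does not control it.
No new person acquires control, so the clause is not triggered.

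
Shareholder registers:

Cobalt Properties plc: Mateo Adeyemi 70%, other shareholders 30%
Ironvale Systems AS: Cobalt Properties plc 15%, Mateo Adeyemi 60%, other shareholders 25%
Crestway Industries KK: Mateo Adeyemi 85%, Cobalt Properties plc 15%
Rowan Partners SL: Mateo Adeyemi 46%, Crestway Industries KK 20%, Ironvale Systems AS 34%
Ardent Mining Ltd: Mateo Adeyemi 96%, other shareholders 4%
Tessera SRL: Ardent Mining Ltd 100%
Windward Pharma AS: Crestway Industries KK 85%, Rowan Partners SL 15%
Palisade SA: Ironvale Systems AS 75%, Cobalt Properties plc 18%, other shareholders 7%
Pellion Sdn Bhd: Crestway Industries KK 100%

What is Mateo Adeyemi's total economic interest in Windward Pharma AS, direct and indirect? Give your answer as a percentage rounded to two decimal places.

94.54%

Mateo reaches Windward along 7 paths.
Via Crestway: 85% × 85% = 72.25%.
Via Cobalt → Crestway: 70% × 15% × 85% = 8.925%.
Via Rowan: 46% × 15% = 6.9%.
Via Crestway → Rowan: 85% × 20% × 15% = 2.55%.
Via Cobalt → Crestway → Rowan: 70% × 15% × 20% × 15% = 0.315%.
Via Cobalt → Ironvale → Rowan: 70% × 15% × 34% × 15% = 0.5355%.
Via Ironvale → Rowan: 60% × 34% × 15% = 3.06%.
Total: 72.25% + 8.925% + 6.9% + 2.55% + 0.315% + 0.5355% + 3.06% = 94.5355%.
Rounded: 94.54%.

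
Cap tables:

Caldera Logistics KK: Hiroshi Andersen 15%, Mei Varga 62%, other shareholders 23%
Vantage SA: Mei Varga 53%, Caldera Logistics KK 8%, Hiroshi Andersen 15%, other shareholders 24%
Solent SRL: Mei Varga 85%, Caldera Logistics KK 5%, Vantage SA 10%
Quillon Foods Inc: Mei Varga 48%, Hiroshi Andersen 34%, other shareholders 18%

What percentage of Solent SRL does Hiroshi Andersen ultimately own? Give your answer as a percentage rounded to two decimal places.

2.37%

Hiroshi reaches Solent along 3 paths.
Via Caldera: 15% × 5% = 0.75%.
Via Caldera → Vantage: 15% × 8% × 10% = 0.12%.
Via Vantage: 15% × 10% = 1.5%.
Total: 0.75% + 0.12% + 1.5% = 2.37%.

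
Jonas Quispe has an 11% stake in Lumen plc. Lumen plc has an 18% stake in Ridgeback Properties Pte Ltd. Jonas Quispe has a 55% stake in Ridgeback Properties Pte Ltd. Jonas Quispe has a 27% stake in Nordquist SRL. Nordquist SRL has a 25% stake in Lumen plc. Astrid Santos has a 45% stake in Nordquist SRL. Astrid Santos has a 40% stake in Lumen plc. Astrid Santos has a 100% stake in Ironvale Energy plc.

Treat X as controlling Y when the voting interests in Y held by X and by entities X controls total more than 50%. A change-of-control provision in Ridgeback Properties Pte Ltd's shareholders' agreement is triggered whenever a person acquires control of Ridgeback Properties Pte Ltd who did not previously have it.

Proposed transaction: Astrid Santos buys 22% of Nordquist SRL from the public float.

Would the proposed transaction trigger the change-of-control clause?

No

The purchase changes only Astrid's holdings, so Astrid is the only person who could newly come to control Ridgeback.
Astrid holds 100% of Ironvale, so Astrid controls Ironvale.
Neither Astrid nor any entity Astrid controls holds any voting interest in Ridgeback.
So before the transaction, Astrid does not control Ridgeback.
After the purchase, Astrid's direct stake in Nordquist rises to 45% + 22% = 67%.
Astrid holds 67% of Nordquist, so Astrid controls Nordquist.
Astrid and Nordquist together hold 40% + 25% = 65% of Lumen, so Astrid controls Lumen.
After the transaction, Astrid's side holds 18% of Ridgeback, not > 50%, so Astrid still does not control Ridgeback.
No new person acquires control, so the clause is not triggered.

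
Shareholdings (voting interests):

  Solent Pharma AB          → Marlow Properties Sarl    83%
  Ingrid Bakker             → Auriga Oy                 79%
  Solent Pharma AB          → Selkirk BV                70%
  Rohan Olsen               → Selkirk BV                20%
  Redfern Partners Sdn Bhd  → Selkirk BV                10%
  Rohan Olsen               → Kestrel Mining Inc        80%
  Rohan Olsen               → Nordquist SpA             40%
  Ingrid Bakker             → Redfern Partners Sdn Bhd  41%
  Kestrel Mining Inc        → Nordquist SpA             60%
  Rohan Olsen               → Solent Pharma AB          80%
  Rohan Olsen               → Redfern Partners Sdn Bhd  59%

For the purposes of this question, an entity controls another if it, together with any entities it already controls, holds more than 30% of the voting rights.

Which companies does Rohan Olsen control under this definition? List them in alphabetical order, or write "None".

Kestrel Mining Inc, Marlow Properties Sarl, Nordquist SpA, Redfern Partners Sdn Bhd, Selkirk BV, Solent Pharma AB

Rohan holds 59% of Redfern, so Rohan controls Redfern.
Rohan holds 80% of Solent, so Rohan controls Solent.
Rohan holds 80% of Kestrel, so Rohan controls Kestrel.
Solent and Rohan and Redfern together hold 70% + 20% + 10% = 100% of Selkirk, so Rohan controls Selkirk.
Rohan and Kestrel together hold 40% + 60% = 100% of Nordquist, so Rohan controls Nordquist.
Solent holds 83% of Marlow, so Rohan controls Marlow.
No other company's threshold is met.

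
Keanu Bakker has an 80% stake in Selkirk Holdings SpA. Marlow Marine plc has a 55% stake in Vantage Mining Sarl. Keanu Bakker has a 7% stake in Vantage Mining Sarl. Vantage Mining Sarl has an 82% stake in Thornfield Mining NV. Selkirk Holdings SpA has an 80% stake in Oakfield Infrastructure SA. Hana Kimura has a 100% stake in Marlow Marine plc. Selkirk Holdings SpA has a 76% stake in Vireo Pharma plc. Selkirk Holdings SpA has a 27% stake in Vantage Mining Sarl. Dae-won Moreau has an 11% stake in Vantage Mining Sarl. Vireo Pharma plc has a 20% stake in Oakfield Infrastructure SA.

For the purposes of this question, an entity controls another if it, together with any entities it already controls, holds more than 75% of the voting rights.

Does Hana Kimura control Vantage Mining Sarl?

No

Hana holds 100% of Marlow, so Hana controls Marlow.
In Vantage, Hana's side holds only 55%, not > 75%.
So Hana does not control Vantage.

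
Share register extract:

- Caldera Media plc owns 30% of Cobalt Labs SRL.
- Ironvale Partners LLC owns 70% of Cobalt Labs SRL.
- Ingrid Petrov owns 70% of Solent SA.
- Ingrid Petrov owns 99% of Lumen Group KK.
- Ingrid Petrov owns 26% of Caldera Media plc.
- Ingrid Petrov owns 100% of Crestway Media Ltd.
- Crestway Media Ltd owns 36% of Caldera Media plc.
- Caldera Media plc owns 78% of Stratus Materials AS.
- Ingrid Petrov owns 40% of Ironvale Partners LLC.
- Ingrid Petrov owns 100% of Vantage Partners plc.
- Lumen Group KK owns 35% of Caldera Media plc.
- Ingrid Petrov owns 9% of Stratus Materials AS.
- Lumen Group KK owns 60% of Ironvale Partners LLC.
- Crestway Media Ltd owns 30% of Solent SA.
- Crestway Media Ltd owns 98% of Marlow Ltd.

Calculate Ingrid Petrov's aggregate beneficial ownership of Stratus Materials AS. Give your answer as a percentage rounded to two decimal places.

84.39%

Ingrid reaches Stratus along 4 paths.
Direct stake: 9% = 9%.
Via Lumen → Caldera: 99% × 35% × 78% = 27.027%.
Via Crestway → Caldera: 100% × 36% × 78% = 28.08%.
Via Caldera: 26% × 78% = 20.28%.
Total: 9% + 27.027% + 28.08% + 20.28% = 84.387%.
Rounded: 84.39%.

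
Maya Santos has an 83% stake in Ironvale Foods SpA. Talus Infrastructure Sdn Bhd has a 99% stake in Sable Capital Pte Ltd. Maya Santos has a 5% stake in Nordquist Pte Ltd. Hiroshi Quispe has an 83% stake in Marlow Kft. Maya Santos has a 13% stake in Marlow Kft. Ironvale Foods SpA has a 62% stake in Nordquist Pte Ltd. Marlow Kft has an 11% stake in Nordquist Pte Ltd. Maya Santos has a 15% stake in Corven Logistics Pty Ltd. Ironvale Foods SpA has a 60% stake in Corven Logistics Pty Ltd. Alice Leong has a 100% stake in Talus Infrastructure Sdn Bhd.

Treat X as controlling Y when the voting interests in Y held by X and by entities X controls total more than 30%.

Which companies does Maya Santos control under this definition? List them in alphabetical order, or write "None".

Corven Logistics Pty Ltd, Ironvale Foods SpA, Nordquist Pte Ltd

Maya holds 83% of Ironvale, so Maya controls Ironvale.
Maya and Ironvale together hold 15% + 60% = 75% of Corven, so Maya controls Corven.
Ironvale and Maya together hold 62% + 5% = 67% of Nordquist, so Maya controls Nordquist.
No other company's threshold is met.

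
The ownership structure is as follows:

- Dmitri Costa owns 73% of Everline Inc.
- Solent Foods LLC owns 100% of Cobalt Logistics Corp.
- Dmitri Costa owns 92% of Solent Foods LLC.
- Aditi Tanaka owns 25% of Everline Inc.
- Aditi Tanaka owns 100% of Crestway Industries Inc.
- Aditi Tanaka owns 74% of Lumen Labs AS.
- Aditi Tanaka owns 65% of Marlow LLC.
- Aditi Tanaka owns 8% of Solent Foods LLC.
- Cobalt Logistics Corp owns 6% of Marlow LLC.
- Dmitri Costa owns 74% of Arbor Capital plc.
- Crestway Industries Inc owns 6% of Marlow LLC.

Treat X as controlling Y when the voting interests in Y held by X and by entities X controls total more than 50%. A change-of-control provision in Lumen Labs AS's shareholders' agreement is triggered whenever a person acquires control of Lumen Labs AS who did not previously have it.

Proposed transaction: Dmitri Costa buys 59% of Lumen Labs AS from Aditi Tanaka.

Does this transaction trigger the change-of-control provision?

Yes

The purchase adds only to Dmitri's holdings (Aditi's stake shrinks), so Dmitri is the only person who could newly come to control Lumen.
Dmitri holds 92% of Solent, so Dmitri controls Solent.
Dmitri holds 73% of Everline, so Dmitri controls Everline.
Solent holds 100% of Cobalt, so Dmitri controls Cobalt.
Dmitri holds 74% of Arbor, so Dmitri controls Arbor.
Neither Dmitri nor any entity Dmitri controls holds any voting interest in Lumen.
So before the transaction, Dmitri does not control Lumen.
After the purchase, Dmitri holds 59% of Lumen directly, and Aditi's stake falls to 15%.
Dmitri holds 59% of Lumen, so Dmitri controls Lumen.
Dmitri did not control Lumen before and does after, so the clause is triggered.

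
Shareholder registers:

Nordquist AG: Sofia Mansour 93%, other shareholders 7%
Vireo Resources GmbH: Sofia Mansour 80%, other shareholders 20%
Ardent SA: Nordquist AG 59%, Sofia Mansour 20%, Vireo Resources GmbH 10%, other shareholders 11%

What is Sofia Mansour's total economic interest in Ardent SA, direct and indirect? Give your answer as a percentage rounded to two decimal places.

Sofia reaches Ardent along 3 paths.
Via Nordquist: 93% × 59% = 54.87%.
Direct stake: 20% = 20%.
Via Vireo: 80% × 10% = 8%.
Total: 54.87% + 20% + 8% = 82.87%.

82.87%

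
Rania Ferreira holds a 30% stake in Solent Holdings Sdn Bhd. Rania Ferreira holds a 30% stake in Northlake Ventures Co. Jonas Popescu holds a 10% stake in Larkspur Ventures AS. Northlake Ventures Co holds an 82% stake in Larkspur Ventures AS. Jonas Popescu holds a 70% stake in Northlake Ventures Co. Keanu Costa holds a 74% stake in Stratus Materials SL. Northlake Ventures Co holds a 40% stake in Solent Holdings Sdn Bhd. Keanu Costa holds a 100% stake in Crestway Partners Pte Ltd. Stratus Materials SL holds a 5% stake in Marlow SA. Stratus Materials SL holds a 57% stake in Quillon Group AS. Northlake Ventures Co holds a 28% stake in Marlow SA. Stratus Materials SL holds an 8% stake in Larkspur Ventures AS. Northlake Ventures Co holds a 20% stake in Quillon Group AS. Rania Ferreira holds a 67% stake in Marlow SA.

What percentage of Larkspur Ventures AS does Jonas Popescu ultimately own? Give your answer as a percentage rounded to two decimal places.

Jonas reaches Larkspur along 2 paths.
Direct stake: 10% = 10%.
Via Northlake: 70% × 82% = 57.4%.
Total: 10% + 57.4% = 67.4%.
Rounded: 67.40%.

67.40%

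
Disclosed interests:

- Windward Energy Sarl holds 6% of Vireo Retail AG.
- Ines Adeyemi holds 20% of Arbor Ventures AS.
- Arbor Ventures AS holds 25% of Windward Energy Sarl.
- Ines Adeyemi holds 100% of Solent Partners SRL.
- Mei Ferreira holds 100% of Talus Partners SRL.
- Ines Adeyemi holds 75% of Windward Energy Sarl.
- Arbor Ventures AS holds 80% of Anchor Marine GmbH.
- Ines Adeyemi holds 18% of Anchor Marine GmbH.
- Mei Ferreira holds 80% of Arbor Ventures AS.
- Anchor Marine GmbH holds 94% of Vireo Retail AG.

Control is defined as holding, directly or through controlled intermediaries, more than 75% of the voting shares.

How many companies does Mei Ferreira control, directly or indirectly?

4

Mei holds 80% of Arbor, so Mei controls Arbor.
Arbor holds 80% of Anchor, so Mei controls Anchor.
Anchor holds 94% of Vireo, so Mei controls Vireo.
Mei holds 100% of Talus, so Mei controls Talus.
No other company's threshold is met.
Mei controls 4 companies.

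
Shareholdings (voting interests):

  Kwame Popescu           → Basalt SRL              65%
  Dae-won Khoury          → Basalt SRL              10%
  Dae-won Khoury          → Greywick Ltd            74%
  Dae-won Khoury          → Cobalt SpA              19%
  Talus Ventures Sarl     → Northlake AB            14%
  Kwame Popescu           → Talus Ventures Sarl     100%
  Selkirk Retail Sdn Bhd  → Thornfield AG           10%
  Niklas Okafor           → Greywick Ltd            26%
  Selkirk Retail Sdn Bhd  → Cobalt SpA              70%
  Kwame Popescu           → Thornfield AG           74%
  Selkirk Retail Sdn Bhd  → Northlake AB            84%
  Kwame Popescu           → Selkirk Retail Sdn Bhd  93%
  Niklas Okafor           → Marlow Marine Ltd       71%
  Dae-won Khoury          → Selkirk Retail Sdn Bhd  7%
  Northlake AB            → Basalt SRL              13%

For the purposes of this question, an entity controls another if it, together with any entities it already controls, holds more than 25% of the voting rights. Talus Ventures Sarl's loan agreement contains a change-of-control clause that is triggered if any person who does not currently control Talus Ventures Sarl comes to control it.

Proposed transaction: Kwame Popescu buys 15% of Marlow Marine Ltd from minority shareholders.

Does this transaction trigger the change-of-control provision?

The purchase changes only Kwame's holdings, so Kwame is the only person who could newly come to control Talus.
Kwame holds 100% of Talus, so Kwame controls Talus.
So Kwame already controls Talus before the transaction.
After the purchase, Kwame holds 15% of Marlow directly.
Kwame controlled Talus already, so this is not a new person acquiring control; every other person's position is unchanged or reduced.
No new person acquires control, so the clause is not triggered.

No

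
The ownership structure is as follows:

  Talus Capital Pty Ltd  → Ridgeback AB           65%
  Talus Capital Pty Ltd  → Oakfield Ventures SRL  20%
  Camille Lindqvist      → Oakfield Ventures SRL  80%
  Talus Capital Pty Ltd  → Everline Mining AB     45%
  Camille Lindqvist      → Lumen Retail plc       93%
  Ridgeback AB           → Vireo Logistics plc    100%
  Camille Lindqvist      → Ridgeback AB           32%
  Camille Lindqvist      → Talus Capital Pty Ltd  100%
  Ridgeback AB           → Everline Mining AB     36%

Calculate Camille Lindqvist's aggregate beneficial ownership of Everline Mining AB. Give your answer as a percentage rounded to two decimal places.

79.92%

Camille reaches Everline along 3 paths.
Via Talus: 100% × 45% = 45%.
Via Talus → Ridgeback: 100% × 65% × 36% = 23.4%.
Via Ridgeback: 32% × 36% = 11.52%.
Total: 45% + 23.4% + 11.52% = 79.92%.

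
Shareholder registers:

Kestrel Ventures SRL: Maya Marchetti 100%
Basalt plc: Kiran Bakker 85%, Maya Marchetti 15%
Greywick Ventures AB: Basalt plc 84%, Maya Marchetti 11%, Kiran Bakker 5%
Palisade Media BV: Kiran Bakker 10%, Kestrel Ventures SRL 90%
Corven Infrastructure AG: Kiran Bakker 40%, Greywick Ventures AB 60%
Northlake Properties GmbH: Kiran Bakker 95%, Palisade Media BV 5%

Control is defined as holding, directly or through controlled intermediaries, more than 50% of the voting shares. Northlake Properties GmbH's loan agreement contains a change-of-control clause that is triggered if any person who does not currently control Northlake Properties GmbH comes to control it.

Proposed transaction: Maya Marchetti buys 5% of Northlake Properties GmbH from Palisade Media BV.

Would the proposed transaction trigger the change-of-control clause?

No

The purchase adds only to Maya's holdings (Palisade's stake shrinks), so Maya is the only person who could newly come to control Northlake.
Maya holds 100% of Kestrel, so Maya controls Kestrel.
Kestrel holds 90% of Palisade, so Maya controls Palisade.
In Northlake, Maya's side holds only 5%, not > 50%.
So before the transaction, Maya does not control Northlake.
After the purchase, Maya holds 5% of Northlake directly, and Palisade's stake falls to 0%.
After the transaction, Maya's side holds 5% of Northlake, not > 50%, so Maya still does not control Northlake.
No new person acquires control, so the clause is not triggered.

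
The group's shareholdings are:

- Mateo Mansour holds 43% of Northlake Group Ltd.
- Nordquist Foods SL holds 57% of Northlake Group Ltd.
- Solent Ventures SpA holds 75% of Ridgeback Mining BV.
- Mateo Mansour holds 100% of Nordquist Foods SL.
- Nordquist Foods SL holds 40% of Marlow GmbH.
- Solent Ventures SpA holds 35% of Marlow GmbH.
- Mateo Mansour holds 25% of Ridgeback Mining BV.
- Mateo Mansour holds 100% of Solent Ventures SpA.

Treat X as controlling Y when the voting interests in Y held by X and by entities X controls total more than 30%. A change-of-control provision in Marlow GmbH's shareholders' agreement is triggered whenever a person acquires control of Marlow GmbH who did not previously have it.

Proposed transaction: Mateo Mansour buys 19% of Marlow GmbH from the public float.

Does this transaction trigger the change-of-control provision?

The purchase changes only Mateo's holdings, so Mateo is the only person who could newly come to control Marlow.
Mateo holds 100% of Nordquist, so Mateo controls Nordquist.
Mateo holds 100% of Solent, so Mateo controls Solent.
Nordquist and Solent together hold 40% + 35% = 75% of Marlow, so Mateo controls Marlow.
So Mateo already controls Marlow before the transaction.
After the purchase, Mateo holds 19% of Marlow directly.
Mateo controlled Marlow already, so this is not a new person acquiring control; every other person's position is unchanged or reduced.
No new person acquires control, so the clause is not triggered.

No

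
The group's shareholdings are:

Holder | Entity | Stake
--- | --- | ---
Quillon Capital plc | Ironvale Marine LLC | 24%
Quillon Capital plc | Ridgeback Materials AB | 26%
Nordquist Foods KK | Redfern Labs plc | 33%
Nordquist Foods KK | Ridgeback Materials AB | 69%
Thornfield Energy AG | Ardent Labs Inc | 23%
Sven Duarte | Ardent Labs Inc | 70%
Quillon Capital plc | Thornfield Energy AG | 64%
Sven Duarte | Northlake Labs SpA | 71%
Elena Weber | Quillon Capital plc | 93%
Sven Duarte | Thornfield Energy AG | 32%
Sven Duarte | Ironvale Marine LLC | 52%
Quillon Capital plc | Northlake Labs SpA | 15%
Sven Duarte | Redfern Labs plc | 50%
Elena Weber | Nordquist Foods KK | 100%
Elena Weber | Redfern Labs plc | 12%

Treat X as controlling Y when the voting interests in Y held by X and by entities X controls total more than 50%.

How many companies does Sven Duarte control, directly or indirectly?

3

Sven holds 52% of Ironvale, so Sven controls Ironvale.
Sven holds 71% of Northlake, so Sven controls Northlake.
Sven holds 70% of Ardent, so Sven controls Ardent.
No other company's threshold is met.
Sven controls 3 companies.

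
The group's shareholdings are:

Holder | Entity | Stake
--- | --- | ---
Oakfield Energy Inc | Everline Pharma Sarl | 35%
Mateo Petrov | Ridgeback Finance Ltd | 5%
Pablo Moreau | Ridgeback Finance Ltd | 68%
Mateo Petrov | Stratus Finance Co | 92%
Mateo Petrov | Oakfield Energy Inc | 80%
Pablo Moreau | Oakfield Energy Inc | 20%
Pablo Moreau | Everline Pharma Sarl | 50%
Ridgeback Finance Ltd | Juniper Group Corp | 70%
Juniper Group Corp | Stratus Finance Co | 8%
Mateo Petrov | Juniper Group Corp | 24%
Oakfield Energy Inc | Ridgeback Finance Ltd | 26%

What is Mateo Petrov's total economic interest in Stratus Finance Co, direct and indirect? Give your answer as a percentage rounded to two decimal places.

Mateo reaches Stratus along 4 paths.
Direct stake: 92% = 92%.
Via Juniper: 24% × 8% = 1.92%.
Via Ridgeback → Juniper: 5% × 70% × 8% = 0.28%.
Via Oakfield → Ridgeback → Juniper: 80% × 26% × 70% × 8% = 1.1648%.
Total: 92% + 1.92% + 0.28% + 1.1648% = 95.3648%.
Rounded: 95.36%.

95.36%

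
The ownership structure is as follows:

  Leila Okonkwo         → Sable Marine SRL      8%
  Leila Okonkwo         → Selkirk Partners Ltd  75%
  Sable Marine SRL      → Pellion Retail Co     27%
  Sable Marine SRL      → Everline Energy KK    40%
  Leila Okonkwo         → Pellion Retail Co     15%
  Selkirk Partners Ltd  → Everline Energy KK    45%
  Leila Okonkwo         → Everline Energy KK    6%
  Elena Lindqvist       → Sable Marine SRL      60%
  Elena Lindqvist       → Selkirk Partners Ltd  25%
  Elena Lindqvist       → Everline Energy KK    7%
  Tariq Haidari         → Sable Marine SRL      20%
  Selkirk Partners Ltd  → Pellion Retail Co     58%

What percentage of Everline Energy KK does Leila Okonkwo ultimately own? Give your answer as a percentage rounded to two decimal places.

42.95%

Leila reaches Everline along 3 paths.
Via Selkirk: 75% × 45% = 33.75%.
Via Sable: 8% × 40% = 3.2%.
Direct stake: 6% = 6%.
Total: 33.75% + 3.2% + 6% = 42.95%.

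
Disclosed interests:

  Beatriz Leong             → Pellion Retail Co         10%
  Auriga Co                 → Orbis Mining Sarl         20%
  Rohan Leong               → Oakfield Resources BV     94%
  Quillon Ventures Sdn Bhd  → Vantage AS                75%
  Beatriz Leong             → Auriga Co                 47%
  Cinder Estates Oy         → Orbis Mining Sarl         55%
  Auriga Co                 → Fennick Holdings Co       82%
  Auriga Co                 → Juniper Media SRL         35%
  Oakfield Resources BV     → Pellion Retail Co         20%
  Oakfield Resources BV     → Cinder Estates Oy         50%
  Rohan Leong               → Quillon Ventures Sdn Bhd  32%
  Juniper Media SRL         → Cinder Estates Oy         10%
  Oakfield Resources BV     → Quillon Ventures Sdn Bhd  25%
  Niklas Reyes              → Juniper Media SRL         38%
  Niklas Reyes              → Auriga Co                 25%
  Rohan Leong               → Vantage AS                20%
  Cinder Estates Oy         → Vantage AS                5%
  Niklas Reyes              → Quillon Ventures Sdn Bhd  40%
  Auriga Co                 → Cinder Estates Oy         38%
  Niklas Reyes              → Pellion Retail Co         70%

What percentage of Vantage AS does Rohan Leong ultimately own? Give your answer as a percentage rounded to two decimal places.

63.98%

Rohan reaches Vantage along 4 paths.
Direct stake: 20% = 20%.
Via Oakfield → Quillon: 94% × 25% × 75% = 17.625%.
Via Quillon: 32% × 75% = 24%.
Via Oakfield → Cinder: 94% × 50% × 5% = 2.35%.
Total: 20% + 17.625% + 24% + 2.35% = 63.975%.
Rounded: 63.98%.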